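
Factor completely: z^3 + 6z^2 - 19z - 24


Try integer roots (divisors of -24). z=-1: p(-1)=0.
Divide out (z + 1): quotient is z^2 + 5z - 24.
Factor the quadratic: (z + 8)(z - 3)
Result: (z + 1)(z + 8)(z - 3)


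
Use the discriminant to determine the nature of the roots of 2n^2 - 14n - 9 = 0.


D = b^2 - 4ac = (-14)^2 - 4(2)(-9) = 196 + 72 = 268
Since D > 0: two distinct irrational roots


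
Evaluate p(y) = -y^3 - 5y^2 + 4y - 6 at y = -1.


Using direct substitution:
  -1 * (-1)^3 = 1
  -5 * (-1)^2 = -5
  4 * (-1)^1 = -4
  constant: -6
Sum = 1 - 5 - 4 - 6 = -14


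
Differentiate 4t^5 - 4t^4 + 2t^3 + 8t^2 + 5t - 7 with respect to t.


Apply the power rule term by term:
  d/dt(4t^5) = 20t^4
  d/dt(-4t^4) = -16t^3
  d/dt(2t^3) = 6t^2
  d/dt(8t^2) = 16t
  d/dt(5t) = 5
  d/dt(-7) = 0
p'(t) = 20t^4 - 16t^3 + 6t^2 + 16t + 5


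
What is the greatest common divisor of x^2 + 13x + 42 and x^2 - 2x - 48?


Factor each:
  x^2 + 13x + 42 = (x + 6)(x + 7)
  x^2 - 2x - 48 = (x + 6)(x - 8)
Common monic factor: x + 6


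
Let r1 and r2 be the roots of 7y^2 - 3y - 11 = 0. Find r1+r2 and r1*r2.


For ay^2+by+c=0: sum = -b/a, product = c/a.
a=7, b=-3, c=-11
Sum = -(-3)/7 = 3/7
Product = (-11)/7 = -11/7


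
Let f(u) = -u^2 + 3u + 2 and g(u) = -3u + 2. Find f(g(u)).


Substitute g(u) into f:
f(g(u)) = -1*(-3u + 2)^2 + 3*(-3u + 2) + 2
(-3u + 2)^2 = 9u^2 - 12u + 4
Expand and combine: -9u^2 + 3u + 4


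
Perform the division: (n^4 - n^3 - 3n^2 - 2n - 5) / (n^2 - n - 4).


(n^4 - n^3 - 3n^2 - 2n - 5) / (n^2 - n - 4)
Step 1: n^2 * (n^2 - n - 4) = n^4 - n^3 - 4n^2; subtract.
Step 2: 0 * (n^2 - n - 4) = 0; subtract.
Step 3: 1 * (n^2 - n - 4) = n^2 - n - 4; subtract.
Quotient: n^2 + 1, Remainder: -n - 1


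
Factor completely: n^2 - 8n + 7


Roots satisfy r1 + r2 = -b/a = 8 and r1*r2 = c/a = 7.
So r1 = 7, r2 = 1.
n^2 - 8n + 7 = (n - r1)(n - r2) = (n - 7)(n - 1)


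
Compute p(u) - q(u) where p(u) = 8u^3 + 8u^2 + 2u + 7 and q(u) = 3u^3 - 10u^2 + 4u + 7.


Distribute the minus sign:
  (8u^3 + 8u^2 + 2u + 7)
- (3u^3 - 10u^2 + 4u + 7)
Negate second polynomial: -3u^3 + 10u^2 - 4u - 7
Add: 5u^3 + 18u^2 - 2u


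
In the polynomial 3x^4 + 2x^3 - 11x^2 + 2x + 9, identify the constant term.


Read off the constant term: 9


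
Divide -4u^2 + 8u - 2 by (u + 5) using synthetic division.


Synthetic division with c = -5. Coefficients: -4, 8, -2
Bring down -4.
  -4 * -5 = 20; 20 + 8 = 28
  28 * -5 = -140; -140 - 2 = -142
Quotient: -4u + 28, Remainder: -142


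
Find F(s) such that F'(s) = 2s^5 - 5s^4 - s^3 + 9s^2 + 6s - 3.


Reverse power rule on each term:
  ∫ 2s^5 ds = (1/3)s^6
  ∫ -5s^4 ds = -s^5
  ∫ -s^3 ds = -(1/4)s^4
  ∫ 9s^2 ds = 3s^3
  ∫ 6s ds = 3s^2
  ∫ -3 ds = -3s
F(s) = (1/3)s^6 - s^5 - (1/4)s^4 + 3s^3 + 3s^2 - 3s + C


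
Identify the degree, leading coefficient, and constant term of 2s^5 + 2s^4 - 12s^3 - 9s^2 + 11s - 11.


Highest power of s is 5, with coefficient 2. Constant term is -11.
Degree = 5, leading coefficient = 2, constant term = -11


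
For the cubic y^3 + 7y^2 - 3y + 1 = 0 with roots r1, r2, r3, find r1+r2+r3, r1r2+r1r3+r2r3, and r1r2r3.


Monic cubic y^3+by^2+cy+d=0: sum=-b, pairwise sum=c, product=-d.
b=7, c=-3, d=1
r1+r2+r3 = -7
r1r2+r1r3+r2r3 = -3
r1r2r3 = -1


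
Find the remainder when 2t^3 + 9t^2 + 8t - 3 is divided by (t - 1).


By the Remainder Theorem, the remainder equals p(1):
  2*(1)^3 = 2
  9*(1)^2 = 9
  8*(1)^1 = 8
  constant: -3
Sum: 2 + 9 + 8 - 3 = 16


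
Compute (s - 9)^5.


Expand (s - 9)^5 by repeated multiplication:
  (s - 9)^2 = s^2 - 18s + 81
  (s - 9)^3 = s^3 - 27s^2 + 243s - 729
  (s - 9)^4 = s^4 - 36s^3 + 486s^2 - 2916s + 6561
= s^5 - 45s^4 + 810s^3 - 7290s^2 + 32805s - 59049


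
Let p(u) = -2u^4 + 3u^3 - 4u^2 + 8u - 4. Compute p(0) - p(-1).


p(0) = -4
p(-1) = -21
p(0) - p(-1) = -4 + 21 = 17


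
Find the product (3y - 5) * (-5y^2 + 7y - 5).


Distribute each term of the first polynomial:
  (3y)(-5y^2 + 7y - 5) = -15y^3 + 21y^2 - 15y
  (-5)(-5y^2 + 7y - 5) = 25y^2 - 35y + 25
Sum: -15y^3 + 46y^2 - 50y + 25


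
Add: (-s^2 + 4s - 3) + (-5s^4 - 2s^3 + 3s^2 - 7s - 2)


Align terms by degree and add:
  -s^2 + 4s - 3
  -5s^4 - 2s^3 + 3s^2 - 7s - 2
= -5s^4 - 2s^3 + 2s^2 - 3s - 5


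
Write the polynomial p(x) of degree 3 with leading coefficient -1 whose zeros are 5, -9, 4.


p(x) = -(x - 5)(x + 9)(x - 4)
Expand: -x^3 + 61x - 180


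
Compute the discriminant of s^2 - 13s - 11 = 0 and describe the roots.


D = b^2 - 4ac = (-13)^2 - 4(1)(-11) = 169 + 44 = 213
Since D > 0: two distinct irrational roots


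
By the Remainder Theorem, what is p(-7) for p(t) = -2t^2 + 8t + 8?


By the Remainder Theorem, the remainder equals p(-7):
  -2*(-7)^2 = -98
  8*(-7)^1 = -56
  constant: 8
Sum: -98 - 56 + 8 = -146


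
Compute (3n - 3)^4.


Expand (3n - 3)^4 by repeated multiplication:
  (3n - 3)^2 = 9n^2 - 18n + 9
  (3n - 3)^3 = 27n^3 - 81n^2 + 81n - 27
= 81n^4 - 324n^3 + 486n^2 - 324n + 81


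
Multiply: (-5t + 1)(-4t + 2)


Distribute each term of the first polynomial:
  (-5t)(-4t + 2) = 20t^2 - 10t
  (1)(-4t + 2) = -4t + 2
Sum: 20t^2 - 14t + 2


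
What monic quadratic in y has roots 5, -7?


p(y) = (y - 5)(y + 7)
Expand: y^2 + 2y - 35


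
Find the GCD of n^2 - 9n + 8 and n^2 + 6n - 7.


Factor each:
  n^2 - 9n + 8 = (n - 1)(n - 8)
  n^2 + 6n - 7 = (n - 1)(n + 7)
Common monic factor: n - 1


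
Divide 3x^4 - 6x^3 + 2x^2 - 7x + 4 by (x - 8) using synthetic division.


Synthetic division with c = 8. Coefficients: 3, -6, 2, -7, 4
Bring down 3.
  3 * 8 = 24; 24 - 6 = 18
  18 * 8 = 144; 144 + 2 = 146
  146 * 8 = 1168; 1168 - 7 = 1161
  1161 * 8 = 9288; 9288 + 4 = 9292
Quotient: 3x^3 + 18x^2 + 146x + 1161, Remainder: 9292


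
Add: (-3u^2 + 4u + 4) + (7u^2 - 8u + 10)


Align terms by degree and add:
  -3u^2 + 4u + 4
+ 7u^2 - 8u + 10
= 4u^2 - 4u + 14


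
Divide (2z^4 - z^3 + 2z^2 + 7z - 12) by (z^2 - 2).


(2z^4 - z^3 + 2z^2 + 7z - 12) / (z^2 - 2)
Step 1: 2z^2 * (z^2 - 2) = 2z^4 - 4z^2; subtract.
Step 2: -z * (z^2 - 2) = -z^3 + 2z; subtract.
Step 3: 6 * (z^2 - 2) = 6z^2 - 12; subtract.
Quotient: 2z^2 - z + 6, Remainder: 5z


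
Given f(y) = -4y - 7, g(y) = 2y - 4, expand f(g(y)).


Substitute g(y) into f:
f(g(y)) = -4*(2y - 4) + (-7)
Expand and combine: -8y + 9


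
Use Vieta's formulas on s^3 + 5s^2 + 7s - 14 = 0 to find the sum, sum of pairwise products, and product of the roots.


Monic cubic s^3+bs^2+cs+d=0: sum=-b, pairwise sum=c, product=-d.
b=5, c=7, d=-14
r1+r2+r3 = -5
r1r2+r1r3+r2r3 = 7
r1r2r3 = 14


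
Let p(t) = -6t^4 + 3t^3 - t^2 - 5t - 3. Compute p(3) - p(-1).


p(3) = -432
p(-1) = -8
p(3) - p(-1) = -432 + 8 = -424


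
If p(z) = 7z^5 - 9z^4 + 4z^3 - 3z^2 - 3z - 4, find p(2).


Using direct substitution:
  7 * (2)^5 = 224
  -9 * (2)^4 = -144
  4 * (2)^3 = 32
  -3 * (2)^2 = -12
  -3 * (2)^1 = -6
  constant: -4
Sum = 224 - 144 + 32 - 12 - 6 - 4 = 90


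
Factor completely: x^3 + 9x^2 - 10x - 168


Try integer roots (divisors of -168). x=-6: p(-6)=0.
Divide out (x + 6): quotient is x^2 + 3x - 28.
Factor the quadratic: (x + 7)(x - 4)
Result: (x + 6)(x + 7)(x - 4)


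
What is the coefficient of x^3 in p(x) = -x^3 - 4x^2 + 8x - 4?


Read off the coefficient of x^3: -1


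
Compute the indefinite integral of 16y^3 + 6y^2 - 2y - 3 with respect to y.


Reverse power rule on each term:
  ∫ 16y^3 dy = 4y^4
  ∫ 6y^2 dy = 2y^3
  ∫ -2y dy = -y^2
  ∫ -3 dy = -3y
F(y) = 4y^4 + 2y^3 - y^2 - 3y + C


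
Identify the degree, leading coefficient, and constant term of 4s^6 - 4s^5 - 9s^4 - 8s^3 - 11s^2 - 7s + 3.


Highest power of s is 6, with coefficient 4. Constant term is 3.
Degree = 6, leading coefficient = 4, constant term = 3


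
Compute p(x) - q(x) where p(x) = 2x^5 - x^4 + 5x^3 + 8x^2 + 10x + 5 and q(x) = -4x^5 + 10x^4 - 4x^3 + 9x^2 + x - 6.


Distribute the minus sign:
  (2x^5 - x^4 + 5x^3 + 8x^2 + 10x + 5)
- (-4x^5 + 10x^4 - 4x^3 + 9x^2 + x - 6)
Negate second polynomial: 4x^5 - 10x^4 + 4x^3 - 9x^2 - x + 6
Add: 6x^5 - 11x^4 + 9x^3 - x^2 + 9x + 11


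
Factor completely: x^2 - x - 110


Roots satisfy r1 + r2 = -b/a = 1 and r1*r2 = c/a = -110.
So r1 = 11, r2 = -10.
x^2 - x - 110 = (x - r1)(x - r2) = (x - 11)(x + 10)


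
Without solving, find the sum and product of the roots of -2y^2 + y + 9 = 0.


For ay^2+by+c=0: sum = -b/a, product = c/a.
a=-2, b=1, c=9
Sum = -(1)/-2 = 1/2
Product = (9)/-2 = -9/2


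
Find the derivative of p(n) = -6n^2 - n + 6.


Apply the power rule term by term:
  d/dn(-6n^2) = -12n
  d/dn(-n) = -1
  d/dn(6) = 0
p'(n) = -12n - 1


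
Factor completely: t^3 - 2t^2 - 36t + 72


Try integer roots (divisors of 72). t=6: p(6)=0.
Divide out (t - 6): quotient is t^2 + 4t - 12.
Factor the quadratic: (t + 6)(t - 2)
Result: (t - 6)(t + 6)(t - 2)


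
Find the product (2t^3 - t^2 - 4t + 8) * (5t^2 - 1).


Distribute each term of the first polynomial:
  (2t^3)(5t^2 - 1) = 10t^5 - 2t^3
  (-t^2)(5t^2 - 1) = -5t^4 + t^2
  (-4t)(5t^2 - 1) = -20t^3 + 4t
  (8)(5t^2 - 1) = 40t^2 - 8
Sum: 10t^5 - 5t^4 - 22t^3 + 41t^2 + 4t - 8


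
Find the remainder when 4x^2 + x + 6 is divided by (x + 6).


By the Remainder Theorem, the remainder equals p(-6):
  4*(-6)^2 = 144
  1*(-6)^1 = -6
  constant: 6
Sum: 144 - 6 + 6 = 144


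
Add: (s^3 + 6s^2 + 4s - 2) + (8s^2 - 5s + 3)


Align terms by degree and add:
  s^3 + 6s^2 + 4s - 2
+ 8s^2 - 5s + 3
= s^3 + 14s^2 - s + 1


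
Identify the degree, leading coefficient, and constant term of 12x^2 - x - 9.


Highest power of x is 2, with coefficient 12. Constant term is -9.
Degree = 2, leading coefficient = 12, constant term = -9


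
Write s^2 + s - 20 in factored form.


Roots satisfy r1 + r2 = -b/a = -1 and r1*r2 = c/a = -20.
So r1 = -5, r2 = 4.
s^2 + s - 20 = (s - r1)(s - r2) = (s + 5)(s - 4)


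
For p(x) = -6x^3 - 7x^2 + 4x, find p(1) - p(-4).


p(1) = -9
p(-4) = 256
p(1) - p(-4) = -9 - 256 = -265


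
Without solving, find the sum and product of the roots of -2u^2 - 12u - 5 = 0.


For au^2+bu+c=0: sum = -b/a, product = c/a.
a=-2, b=-12, c=-5
Sum = -(-12)/-2 = -6
Product = (-5)/-2 = 5/2


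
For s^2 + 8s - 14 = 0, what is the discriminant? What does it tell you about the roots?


D = b^2 - 4ac = (8)^2 - 4(1)(-14) = 64 + 56 = 120
Since D > 0: two distinct irrational roots


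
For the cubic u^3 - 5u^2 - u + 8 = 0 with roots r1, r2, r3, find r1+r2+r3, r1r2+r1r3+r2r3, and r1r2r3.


Monic cubic u^3+bu^2+cu+d=0: sum=-b, pairwise sum=c, product=-d.
b=-5, c=-1, d=8
r1+r2+r3 = 5
r1r2+r1r3+r2r3 = -1
r1r2r3 = -8


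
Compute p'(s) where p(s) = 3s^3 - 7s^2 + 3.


Apply the power rule term by term:
  d/ds(3s^3) = 9s^2
  d/ds(-7s^2) = -14s
  d/ds(3) = 0
p'(s) = 9s^2 - 14s


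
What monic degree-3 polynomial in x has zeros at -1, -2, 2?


p(x) = (x + 1)(x + 2)(x - 2)
Expand: x^3 + x^2 - 4x - 4


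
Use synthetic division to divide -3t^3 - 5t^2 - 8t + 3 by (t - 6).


Synthetic division with c = 6. Coefficients: -3, -5, -8, 3
Bring down -3.
  -3 * 6 = -18; -18 - 5 = -23
  -23 * 6 = -138; -138 - 8 = -146
  -146 * 6 = -876; -876 + 3 = -873
Quotient: -3t^2 - 23t - 146, Remainder: -873


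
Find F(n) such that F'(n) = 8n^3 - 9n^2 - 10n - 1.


Reverse power rule on each term:
  ∫ 8n^3 dn = 2n^4
  ∫ -9n^2 dn = -3n^3
  ∫ -10n dn = -5n^2
  ∫ -1 dn = -n
F(n) = 2n^4 - 3n^3 - 5n^2 - n + C


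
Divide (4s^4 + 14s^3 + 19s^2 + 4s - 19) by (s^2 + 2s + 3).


(4s^4 + 14s^3 + 19s^2 + 4s - 19) / (s^2 + 2s + 3)
Step 1: 4s^2 * (s^2 + 2s + 3) = 4s^4 + 8s^3 + 12s^2; subtract.
Step 2: 6s * (s^2 + 2s + 3) = 6s^3 + 12s^2 + 18s; subtract.
Step 3: -5 * (s^2 + 2s + 3) = -5s^2 - 10s - 15; subtract.
Quotient: 4s^2 + 6s - 5, Remainder: -4s - 4


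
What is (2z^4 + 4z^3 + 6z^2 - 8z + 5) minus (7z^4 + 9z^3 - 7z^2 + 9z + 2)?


Distribute the minus sign:
  (2z^4 + 4z^3 + 6z^2 - 8z + 5)
- (7z^4 + 9z^3 - 7z^2 + 9z + 2)
Negate second polynomial: -7z^4 - 9z^3 + 7z^2 - 9z - 2
Add: -5z^4 - 5z^3 + 13z^2 - 17z + 3


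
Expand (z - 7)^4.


Expand (z - 7)^4 by repeated multiplication:
  (z - 7)^2 = z^2 - 14z + 49
  (z - 7)^3 = z^3 - 21z^2 + 147z - 343
= z^4 - 28z^3 + 294z^2 - 1372z + 2401


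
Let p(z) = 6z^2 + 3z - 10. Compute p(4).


Using direct substitution:
  6 * (4)^2 = 96
  3 * (4)^1 = 12
  constant: -10
Sum = 96 + 12 - 10 = 98


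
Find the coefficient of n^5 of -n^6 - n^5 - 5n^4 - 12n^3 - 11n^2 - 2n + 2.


Read off the coefficient of n^5: -1


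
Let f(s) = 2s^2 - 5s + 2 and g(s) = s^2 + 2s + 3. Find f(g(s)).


Substitute g(s) into f:
f(g(s)) = 2*(s^2 + 2s + 3)^2 + (-5)*(s^2 + 2s + 3) + 2
(s^2 + 2s + 3)^2 = s^4 + 4s^3 + 10s^2 + 12s + 9
Expand and combine: 2s^4 + 8s^3 + 15s^2 + 14s + 5


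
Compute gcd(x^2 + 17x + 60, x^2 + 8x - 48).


Factor each:
  x^2 + 17x + 60 = (x + 12)(x + 5)
  x^2 + 8x - 48 = (x + 12)(x - 4)
Common monic factor: x + 12


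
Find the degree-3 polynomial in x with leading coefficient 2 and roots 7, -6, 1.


p(x) = 2(x - 7)(x + 6)(x - 1)
Expand: 2x^3 - 4x^2 - 82x + 84


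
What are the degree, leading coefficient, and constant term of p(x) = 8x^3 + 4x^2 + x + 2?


Highest power of x is 3, with coefficient 8. Constant term is 2.
Degree = 3, leading coefficient = 8, constant term = 2


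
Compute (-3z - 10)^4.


Expand (-3z - 10)^4 by repeated multiplication:
  (-3z - 10)^2 = 9z^2 + 60z + 100
  (-3z - 10)^3 = -27z^3 - 270z^2 - 900z - 1000
= 81z^4 + 1080z^3 + 5400z^2 + 12000z + 10000


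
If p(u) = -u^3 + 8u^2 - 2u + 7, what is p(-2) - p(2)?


p(-2) = 51
p(2) = 27
p(-2) - p(2) = 51 - 27 = 24


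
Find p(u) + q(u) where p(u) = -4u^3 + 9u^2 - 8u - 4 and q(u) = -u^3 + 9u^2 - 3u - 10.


Align terms by degree and add:
  -4u^3 + 9u^2 - 8u - 4
  -u^3 + 9u^2 - 3u - 10
= -5u^3 + 18u^2 - 11u - 14


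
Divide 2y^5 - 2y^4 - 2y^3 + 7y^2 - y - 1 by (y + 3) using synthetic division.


Synthetic division with c = -3. Coefficients: 2, -2, -2, 7, -1, -1
Bring down 2.
  2 * -3 = -6; -6 - 2 = -8
  -8 * -3 = 24; 24 - 2 = 22
  22 * -3 = -66; -66 + 7 = -59
  -59 * -3 = 177; 177 - 1 = 176
  176 * -3 = -528; -528 - 1 = -529
Quotient: 2y^4 - 8y^3 + 22y^2 - 59y + 176, Remainder: -529


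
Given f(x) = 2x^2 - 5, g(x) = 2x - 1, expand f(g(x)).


Substitute g(x) into f:
f(g(x)) = 2*(2x - 1)^2 + (-5)
(2x - 1)^2 = 4x^2 - 4x + 1
Expand and combine: 8x^2 - 8x - 3


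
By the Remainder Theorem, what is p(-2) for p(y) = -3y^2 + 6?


By the Remainder Theorem, the remainder equals p(-2):
  -3*(-2)^2 = -12
  0*(-2)^1 = 0
  constant: 6
Sum: -12 + 0 + 6 = -6


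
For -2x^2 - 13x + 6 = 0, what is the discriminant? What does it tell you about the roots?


D = b^2 - 4ac = (-13)^2 - 4(-2)(6) = 169 + 48 = 217
Since D > 0: two distinct irrational roots


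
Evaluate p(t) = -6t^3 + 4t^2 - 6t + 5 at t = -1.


Using direct substitution:
  -6 * (-1)^3 = 6
  4 * (-1)^2 = 4
  -6 * (-1)^1 = 6
  constant: 5
Sum = 6 + 4 + 6 + 5 = 21


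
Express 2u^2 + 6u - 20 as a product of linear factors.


Roots satisfy r1 + r2 = -b/a = -3 and r1*r2 = c/a = -10.
So r1 = -5, r2 = 2.
2u^2 + 6u - 20 = 2(u - r1)(u - r2) = 2(u + 5)(u - 2)


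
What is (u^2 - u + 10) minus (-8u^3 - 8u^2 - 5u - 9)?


Distribute the minus sign:
  (u^2 - u + 10)
- (-8u^3 - 8u^2 - 5u - 9)
Negate second polynomial: 8u^3 + 8u^2 + 5u + 9
Add: 8u^3 + 9u^2 + 4u + 19


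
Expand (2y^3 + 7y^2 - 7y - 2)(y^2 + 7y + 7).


Distribute each term of the first polynomial:
  (2y^3)(y^2 + 7y + 7) = 2y^5 + 14y^4 + 14y^3
  (7y^2)(y^2 + 7y + 7) = 7y^4 + 49y^3 + 49y^2
  (-7y)(y^2 + 7y + 7) = -7y^3 - 49y^2 - 49y
  (-2)(y^2 + 7y + 7) = -2y^2 - 14y - 14
Sum: 2y^5 + 21y^4 + 56y^3 - 2y^2 - 63y - 14


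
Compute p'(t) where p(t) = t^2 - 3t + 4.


Apply the power rule term by term:
  d/dt(t^2) = 2t
  d/dt(-3t) = -3
  d/dt(4) = 0
p'(t) = 2t - 3


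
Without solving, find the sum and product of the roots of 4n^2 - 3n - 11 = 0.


For an^2+bn+c=0: sum = -b/a, product = c/a.
a=4, b=-3, c=-11
Sum = -(-3)/4 = 3/4
Product = (-11)/4 = -11/4


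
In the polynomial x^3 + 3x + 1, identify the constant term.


Read off the constant term: 1


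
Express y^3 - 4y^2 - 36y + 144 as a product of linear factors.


Try integer roots (divisors of 144). y=6: p(6)=0.
Divide out (y - 6): quotient is y^2 + 2y - 24.
Factor the quadratic: (y - 4)(y + 6)
Result: (y - 6)(y - 4)(y + 6)


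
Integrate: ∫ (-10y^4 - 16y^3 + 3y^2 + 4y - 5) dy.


Reverse power rule on each term:
  ∫ -10y^4 dy = -2y^5
  ∫ -16y^3 dy = -4y^4
  ∫ 3y^2 dy = y^3
  ∫ 4y dy = 2y^2
  ∫ -5 dy = -5y
F(y) = -2y^5 - 4y^4 + y^3 + 2y^2 - 5y + C


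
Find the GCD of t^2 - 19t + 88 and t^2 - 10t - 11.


Factor each:
  t^2 - 19t + 88 = (t - 11)(t - 8)
  t^2 - 10t - 11 = (t - 11)(t + 1)
Common monic factor: t - 11


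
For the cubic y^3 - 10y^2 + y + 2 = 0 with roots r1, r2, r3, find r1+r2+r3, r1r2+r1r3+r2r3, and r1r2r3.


Monic cubic y^3+by^2+cy+d=0: sum=-b, pairwise sum=c, product=-d.
b=-10, c=1, d=2
r1+r2+r3 = 10
r1r2+r1r3+r2r3 = 1
r1r2r3 = -2


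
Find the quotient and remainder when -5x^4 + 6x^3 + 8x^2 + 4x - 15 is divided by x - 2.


(-5x^4 + 6x^3 + 8x^2 + 4x - 15) / (x - 2)
Step 1: -5x^3 * (x - 2) = -5x^4 + 10x^3; subtract.
Step 2: -4x^2 * (x - 2) = -4x^3 + 8x^2; subtract.
Step 3: 0 * (x - 2) = 0; subtract.
Step 4: 4 * (x - 2) = 4x - 8; subtract.
Quotient: -5x^3 - 4x^2 + 4, Remainder: -7


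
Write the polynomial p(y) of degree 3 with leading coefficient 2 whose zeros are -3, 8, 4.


p(y) = 2(y + 3)(y - 8)(y - 4)
Expand: 2y^3 - 18y^2 - 8y + 192


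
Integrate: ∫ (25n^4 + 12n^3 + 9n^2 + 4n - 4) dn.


Reverse power rule on each term:
  ∫ 25n^4 dn = 5n^5
  ∫ 12n^3 dn = 3n^4
  ∫ 9n^2 dn = 3n^3
  ∫ 4n dn = 2n^2
  ∫ -4 dn = -4n
F(n) = 5n^5 + 3n^4 + 3n^3 + 2n^2 - 4n + C


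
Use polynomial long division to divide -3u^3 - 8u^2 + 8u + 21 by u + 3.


(-3u^3 - 8u^2 + 8u + 21) / (u + 3)
Step 1: -3u^2 * (u + 3) = -3u^3 - 9u^2; subtract.
Step 2: u * (u + 3) = u^2 + 3u; subtract.
Step 3: 5 * (u + 3) = 5u + 15; subtract.
Quotient: -3u^2 + u + 5, Remainder: 6


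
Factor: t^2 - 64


Roots satisfy r1 + r2 = -b/a = 0 and r1*r2 = c/a = -64.
So r1 = -8, r2 = 8.
t^2 - 64 = (t - r1)(t - r2) = (t + 8)(t - 8)


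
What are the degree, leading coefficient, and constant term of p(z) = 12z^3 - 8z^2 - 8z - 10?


Highest power of z is 3, with coefficient 12. Constant term is -10.
Degree = 3, leading coefficient = 12, constant term = -10


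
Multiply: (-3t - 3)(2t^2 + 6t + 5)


Distribute each term of the first polynomial:
  (-3t)(2t^2 + 6t + 5) = -6t^3 - 18t^2 - 15t
  (-3)(2t^2 + 6t + 5) = -6t^2 - 18t - 15
Sum: -6t^3 - 24t^2 - 33t - 15


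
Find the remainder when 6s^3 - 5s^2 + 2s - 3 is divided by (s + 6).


By the Remainder Theorem, the remainder equals p(-6):
  6*(-6)^3 = -1296
  -5*(-6)^2 = -180
  2*(-6)^1 = -12
  constant: -3
Sum: -1296 - 180 - 12 - 3 = -1491


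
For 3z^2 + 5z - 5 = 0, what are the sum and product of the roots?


For az^2+bz+c=0: sum = -b/a, product = c/a.
a=3, b=5, c=-5
Sum = -(5)/3 = -5/3
Product = (-5)/3 = -5/3


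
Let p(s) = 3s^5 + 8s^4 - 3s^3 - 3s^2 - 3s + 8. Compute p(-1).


Using direct substitution:
  3 * (-1)^5 = -3
  8 * (-1)^4 = 8
  -3 * (-1)^3 = 3
  -3 * (-1)^2 = -3
  -3 * (-1)^1 = 3
  constant: 8
Sum = -3 + 8 + 3 - 3 + 3 + 8 = 16


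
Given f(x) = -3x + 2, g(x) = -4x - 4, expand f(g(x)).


Substitute g(x) into f:
f(g(x)) = -3*(-4x - 4) + 2
Expand and combine: 12x + 14


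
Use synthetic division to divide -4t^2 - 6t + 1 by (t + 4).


Synthetic division with c = -4. Coefficients: -4, -6, 1
Bring down -4.
  -4 * -4 = 16; 16 - 6 = 10
  10 * -4 = -40; -40 + 1 = -39
Quotient: -4t + 10, Remainder: -39


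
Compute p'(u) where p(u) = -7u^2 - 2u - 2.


Apply the power rule term by term:
  d/du(-7u^2) = -14u
  d/du(-2u) = -2
  d/du(-2) = 0
p'(u) = -14u - 2


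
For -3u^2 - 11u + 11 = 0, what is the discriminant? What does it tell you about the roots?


D = b^2 - 4ac = (-11)^2 - 4(-3)(11) = 121 + 132 = 253
Since D > 0: two distinct irrational roots


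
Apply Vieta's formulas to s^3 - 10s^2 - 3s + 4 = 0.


Monic cubic s^3+bs^2+cs+d=0: sum=-b, pairwise sum=c, product=-d.
b=-10, c=-3, d=4
r1+r2+r3 = 10
r1r2+r1r3+r2r3 = -3
r1r2r3 = -4


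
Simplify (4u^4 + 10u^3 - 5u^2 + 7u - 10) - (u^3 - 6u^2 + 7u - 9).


Distribute the minus sign:
  (4u^4 + 10u^3 - 5u^2 + 7u - 10)
- (u^3 - 6u^2 + 7u - 9)
Negate second polynomial: -u^3 + 6u^2 - 7u + 9
Add: 4u^4 + 9u^3 + u^2 - 1


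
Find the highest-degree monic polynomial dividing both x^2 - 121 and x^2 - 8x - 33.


Factor each:
  x^2 - 121 = (x - 11)(x + 11)
  x^2 - 8x - 33 = (x - 11)(x + 3)
Common monic factor: x - 11


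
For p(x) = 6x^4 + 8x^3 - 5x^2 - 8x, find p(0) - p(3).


p(0) = 0
p(3) = 633
p(0) - p(3) = 0 - 633 = -633


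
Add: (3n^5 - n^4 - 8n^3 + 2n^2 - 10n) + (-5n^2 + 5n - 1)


Align terms by degree and add:
  3n^5 - n^4 - 8n^3 + 2n^2 - 10n
  -5n^2 + 5n - 1
= 3n^5 - n^4 - 8n^3 - 3n^2 - 5n - 1


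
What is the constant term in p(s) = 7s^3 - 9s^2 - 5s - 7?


Read off the constant term: -7


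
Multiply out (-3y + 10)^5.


Expand (-3y + 10)^5 by repeated multiplication:
  (-3y + 10)^2 = 9y^2 - 60y + 100
  (-3y + 10)^3 = -27y^3 + 270y^2 - 900y + 1000
  (-3y + 10)^4 = 81y^4 - 1080y^3 + 5400y^2 - 12000y + 10000
= -243y^5 + 4050y^4 - 27000y^3 + 90000y^2 - 150000y + 100000


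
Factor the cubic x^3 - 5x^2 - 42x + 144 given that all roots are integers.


Try integer roots (divisors of 144). x=-6: p(-6)=0.
Divide out (x + 6): quotient is x^2 - 11x + 24.
Factor the quadratic: (x - 8)(x - 3)
Result: (x + 6)(x - 8)(x - 3)


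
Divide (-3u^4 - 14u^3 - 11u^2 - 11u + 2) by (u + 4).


(-3u^4 - 14u^3 - 11u^2 - 11u + 2) / (u + 4)
Step 1: -3u^3 * (u + 4) = -3u^4 - 12u^3; subtract.
Step 2: -2u^2 * (u + 4) = -2u^3 - 8u^2; subtract.
Step 3: -3u * (u + 4) = -3u^2 - 12u; subtract.
Step 4: 1 * (u + 4) = u + 4; subtract.
Quotient: -3u^3 - 2u^2 - 3u + 1, Remainder: -2


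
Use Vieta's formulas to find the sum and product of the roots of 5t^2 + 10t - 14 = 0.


For at^2+bt+c=0: sum = -b/a, product = c/a.
a=5, b=10, c=-14
Sum = -(10)/5 = -2
Product = (-14)/5 = -14/5


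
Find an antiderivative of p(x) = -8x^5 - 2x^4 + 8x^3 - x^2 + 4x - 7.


Reverse power rule on each term:
  ∫ -8x^5 dx = -(4/3)x^6
  ∫ -2x^4 dx = -(2/5)x^5
  ∫ 8x^3 dx = 2x^4
  ∫ -x^2 dx = -(1/3)x^3
  ∫ 4x dx = 2x^2
  ∫ -7 dx = -7x
F(x) = -(4/3)x^6 - (2/5)x^5 + 2x^4 - (1/3)x^3 + 2x^2 - 7x + C


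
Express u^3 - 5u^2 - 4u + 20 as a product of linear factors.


Try integer roots (divisors of 20). u=5: p(5)=0.
Divide out (u - 5): quotient is u^2 - 4.
Factor the quadratic: (u + 2)(u - 2)
Result: (u - 5)(u + 2)(u - 2)


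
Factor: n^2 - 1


Roots satisfy r1 + r2 = -b/a = 0 and r1*r2 = c/a = -1.
So r1 = -1, r2 = 1.
n^2 - 1 = (n - r1)(n - r2) = (n + 1)(n - 1)


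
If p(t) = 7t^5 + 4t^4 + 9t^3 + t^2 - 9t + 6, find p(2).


Using direct substitution:
  7 * (2)^5 = 224
  4 * (2)^4 = 64
  9 * (2)^3 = 72
  1 * (2)^2 = 4
  -9 * (2)^1 = -18
  constant: 6
Sum = 224 + 64 + 72 + 4 - 18 + 6 = 352


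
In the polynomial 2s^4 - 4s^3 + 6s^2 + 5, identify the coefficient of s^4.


Read off the coefficient of s^4: 2


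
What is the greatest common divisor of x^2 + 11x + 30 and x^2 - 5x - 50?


Factor each:
  x^2 + 11x + 30 = (x + 5)(x + 6)
  x^2 - 5x - 50 = (x + 5)(x - 10)
Common monic factor: x + 5


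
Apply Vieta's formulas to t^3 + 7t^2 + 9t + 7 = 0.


Monic cubic t^3+bt^2+ct+d=0: sum=-b, pairwise sum=c, product=-d.
b=7, c=9, d=7
r1+r2+r3 = -7
r1r2+r1r3+r2r3 = 9
r1r2r3 = -7


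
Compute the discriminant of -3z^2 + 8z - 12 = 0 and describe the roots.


D = b^2 - 4ac = (8)^2 - 4(-3)(-12) = 64 - 144 = -80
Since D < 0: two complex conjugate roots (no real roots)


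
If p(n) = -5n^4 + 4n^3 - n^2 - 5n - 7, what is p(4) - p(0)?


p(4) = -1067
p(0) = -7
p(4) - p(0) = -1067 + 7 = -1060


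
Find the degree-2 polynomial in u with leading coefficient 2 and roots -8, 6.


p(u) = 2(u + 8)(u - 6)
Expand: 2u^2 + 4u - 96


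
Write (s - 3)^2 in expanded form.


Expand (s - 3)^2 by repeated multiplication:
= s^2 - 6s + 9


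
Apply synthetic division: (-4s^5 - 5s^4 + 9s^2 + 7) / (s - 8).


Synthetic division with c = 8. Coefficients: -4, -5, 0, 9, 0, 7
Bring down -4.
  -4 * 8 = -32; -32 - 5 = -37
  -37 * 8 = -296; -296 + 0 = -296
  -296 * 8 = -2368; -2368 + 9 = -2359
  -2359 * 8 = -18872; -18872 + 0 = -18872
  -18872 * 8 = -150976; -150976 + 7 = -150969
Quotient: -4s^4 - 37s^3 - 296s^2 - 2359s - 18872, Remainder: -150969


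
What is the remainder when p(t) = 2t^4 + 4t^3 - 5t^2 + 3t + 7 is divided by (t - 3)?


By the Remainder Theorem, the remainder equals p(3):
  2*(3)^4 = 162
  4*(3)^3 = 108
  -5*(3)^2 = -45
  3*(3)^1 = 9
  constant: 7
Sum: 162 + 108 - 45 + 9 + 7 = 241


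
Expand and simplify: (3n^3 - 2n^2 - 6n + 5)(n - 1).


Distribute each term of the first polynomial:
  (3n^3)(n - 1) = 3n^4 - 3n^3
  (-2n^2)(n - 1) = -2n^3 + 2n^2
  (-6n)(n - 1) = -6n^2 + 6n
  (5)(n - 1) = 5n - 5
Sum: 3n^4 - 5n^3 - 4n^2 + 11n - 5


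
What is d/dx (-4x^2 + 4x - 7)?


Apply the power rule term by term:
  d/dx(-4x^2) = -8x
  d/dx(4x) = 4
  d/dx(-7) = 0
p'(x) = -8x + 4


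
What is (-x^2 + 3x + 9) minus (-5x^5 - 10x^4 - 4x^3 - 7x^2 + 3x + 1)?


Distribute the minus sign:
  (-x^2 + 3x + 9)
- (-5x^5 - 10x^4 - 4x^3 - 7x^2 + 3x + 1)
Negate second polynomial: 5x^5 + 10x^4 + 4x^3 + 7x^2 - 3x - 1
Add: 5x^5 + 10x^4 + 4x^3 + 6x^2 + 8


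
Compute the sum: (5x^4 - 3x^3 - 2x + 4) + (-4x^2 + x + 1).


Align terms by degree and add:
  5x^4 - 3x^3 - 2x + 4
  -4x^2 + x + 1
= 5x^4 - 3x^3 - 4x^2 - x + 5


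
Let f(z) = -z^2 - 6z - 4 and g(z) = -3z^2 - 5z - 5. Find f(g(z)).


Substitute g(z) into f:
f(g(z)) = -1*(-3z^2 - 5z - 5)^2 + (-6)*(-3z^2 - 5z - 5) + (-4)
(-3z^2 - 5z - 5)^2 = 9z^4 + 30z^3 + 55z^2 + 50z + 25
Expand and combine: -9z^4 - 30z^3 - 37z^2 - 20z + 1


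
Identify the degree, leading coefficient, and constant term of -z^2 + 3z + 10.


Highest power of z is 2, with coefficient -1. Constant term is 10.
Degree = 2, leading coefficient = -1, constant term = 10


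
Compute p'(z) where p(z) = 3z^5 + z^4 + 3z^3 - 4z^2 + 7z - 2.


Apply the power rule term by term:
  d/dz(3z^5) = 15z^4
  d/dz(z^4) = 4z^3
  d/dz(3z^3) = 9z^2
  d/dz(-4z^2) = -8z
  d/dz(7z) = 7
  d/dz(-2) = 0
p'(z) = 15z^4 + 4z^3 + 9z^2 - 8z + 7


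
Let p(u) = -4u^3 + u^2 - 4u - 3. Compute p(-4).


Using direct substitution:
  -4 * (-4)^3 = 256
  1 * (-4)^2 = 16
  -4 * (-4)^1 = 16
  constant: -3
Sum = 256 + 16 + 16 - 3 = 285


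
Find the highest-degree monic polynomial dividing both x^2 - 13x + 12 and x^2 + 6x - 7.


Factor each:
  x^2 - 13x + 12 = (x - 1)(x - 12)
  x^2 + 6x - 7 = (x - 1)(x + 7)
Common monic factor: x - 1


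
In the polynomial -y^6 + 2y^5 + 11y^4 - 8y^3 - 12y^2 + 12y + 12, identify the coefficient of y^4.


Read off the coefficient of y^4: 11


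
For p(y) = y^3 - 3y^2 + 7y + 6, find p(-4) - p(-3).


p(-4) = -134
p(-3) = -69
p(-4) - p(-3) = -134 + 69 = -65


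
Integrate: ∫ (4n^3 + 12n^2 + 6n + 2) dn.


Reverse power rule on each term:
  ∫ 4n^3 dn = n^4
  ∫ 12n^2 dn = 4n^3
  ∫ 6n dn = 3n^2
  ∫ 2 dn = 2n
F(n) = n^4 + 4n^3 + 3n^2 + 2n + C


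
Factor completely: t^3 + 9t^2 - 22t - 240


Try integer roots (divisors of -240). t=5: p(5)=0.
Divide out (t - 5): quotient is t^2 + 14t + 48.
Factor the quadratic: (t + 8)(t + 6)
Result: (t - 5)(t + 8)(t + 6)


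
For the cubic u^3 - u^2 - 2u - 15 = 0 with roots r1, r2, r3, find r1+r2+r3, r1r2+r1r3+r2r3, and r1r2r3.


Monic cubic u^3+bu^2+cu+d=0: sum=-b, pairwise sum=c, product=-d.
b=-1, c=-2, d=-15
r1+r2+r3 = 1
r1r2+r1r3+r2r3 = -2
r1r2r3 = 15


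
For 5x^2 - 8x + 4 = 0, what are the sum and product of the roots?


For ax^2+bx+c=0: sum = -b/a, product = c/a.
a=5, b=-8, c=4
Sum = -(-8)/5 = 8/5
Product = (4)/5 = 4/5


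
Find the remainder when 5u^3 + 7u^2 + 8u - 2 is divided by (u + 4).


By the Remainder Theorem, the remainder equals p(-4):
  5*(-4)^3 = -320
  7*(-4)^2 = 112
  8*(-4)^1 = -32
  constant: -2
Sum: -320 + 112 - 32 - 2 = -242


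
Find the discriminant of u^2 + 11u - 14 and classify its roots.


D = b^2 - 4ac = (11)^2 - 4(1)(-14) = 121 + 56 = 177
Since D > 0: two distinct irrational roots


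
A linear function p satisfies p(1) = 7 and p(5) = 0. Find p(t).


p(t) = mt + b. Using p(1)=7, p(5)=0:
m = (7)/(1 - 5) = 7/-4 = -7/4
b = 7 - m*(1) = 7 + 7/4 = 35/4
p(t) = -(7/4)t + (35/4)


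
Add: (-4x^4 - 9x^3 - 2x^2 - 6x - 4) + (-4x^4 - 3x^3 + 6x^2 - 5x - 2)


Align terms by degree and add:
  -4x^4 - 9x^3 - 2x^2 - 6x - 4
  -4x^4 - 3x^3 + 6x^2 - 5x - 2
= -8x^4 - 12x^3 + 4x^2 - 11x - 6


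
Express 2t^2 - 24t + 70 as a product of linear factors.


Roots satisfy r1 + r2 = -b/a = 12 and r1*r2 = c/a = 35.
So r1 = 5, r2 = 7.
2t^2 - 24t + 70 = 2(t - r1)(t - r2) = 2(t - 5)(t - 7)


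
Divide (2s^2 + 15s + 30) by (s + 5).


(2s^2 + 15s + 30) / (s + 5)
Step 1: 2s * (s + 5) = 2s^2 + 10s; subtract.
Step 2: 5 * (s + 5) = 5s + 25; subtract.
Quotient: 2s + 5, Remainder: 5


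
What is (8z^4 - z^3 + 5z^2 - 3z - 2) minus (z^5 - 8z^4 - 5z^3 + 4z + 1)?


Distribute the minus sign:
  (8z^4 - z^3 + 5z^2 - 3z - 2)
- (z^5 - 8z^4 - 5z^3 + 4z + 1)
Negate second polynomial: -z^5 + 8z^4 + 5z^3 - 4z - 1
Add: -z^5 + 16z^4 + 4z^3 + 5z^2 - 7z - 3


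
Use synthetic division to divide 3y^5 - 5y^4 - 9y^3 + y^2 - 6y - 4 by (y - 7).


Synthetic division with c = 7. Coefficients: 3, -5, -9, 1, -6, -4
Bring down 3.
  3 * 7 = 21; 21 - 5 = 16
  16 * 7 = 112; 112 - 9 = 103
  103 * 7 = 721; 721 + 1 = 722
  722 * 7 = 5054; 5054 - 6 = 5048
  5048 * 7 = 35336; 35336 - 4 = 35332
Quotient: 3y^4 + 16y^3 + 103y^2 + 722y + 5048, Remainder: 35332


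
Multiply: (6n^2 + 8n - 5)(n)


Distribute each term of the first polynomial:
  (6n^2)(n) = 6n^3
  (8n)(n) = 8n^2
  (-5)(n) = -5n
Sum: 6n^3 + 8n^2 - 5n


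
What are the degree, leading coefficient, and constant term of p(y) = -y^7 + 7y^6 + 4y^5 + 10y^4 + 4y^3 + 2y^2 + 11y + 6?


Highest power of y is 7, with coefficient -1. Constant term is 6.
Degree = 7, leading coefficient = -1, constant term = 6


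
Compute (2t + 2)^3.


Expand (2t + 2)^3 by repeated multiplication:
  (2t + 2)^2 = 4t^2 + 8t + 4
= 8t^3 + 24t^2 + 24t + 8


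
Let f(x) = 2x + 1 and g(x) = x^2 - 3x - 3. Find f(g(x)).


Substitute g(x) into f:
f(g(x)) = 2*(x^2 - 3x - 3) + 1
Expand and combine: 2x^2 - 6x - 5


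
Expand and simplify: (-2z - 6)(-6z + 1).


Distribute each term of the first polynomial:
  (-2z)(-6z + 1) = 12z^2 - 2z
  (-6)(-6z + 1) = 36z - 6
Sum: 12z^2 + 34z - 6


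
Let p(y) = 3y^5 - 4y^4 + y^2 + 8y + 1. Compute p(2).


Using direct substitution:
  3 * (2)^5 = 96
  -4 * (2)^4 = -64
  0 * (2)^3 = 0
  1 * (2)^2 = 4
  8 * (2)^1 = 16
  constant: 1
Sum = 96 - 64 + 0 + 4 + 16 + 1 = 53


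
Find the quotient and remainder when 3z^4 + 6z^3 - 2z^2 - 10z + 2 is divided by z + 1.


(3z^4 + 6z^3 - 2z^2 - 10z + 2) / (z + 1)
Step 1: 3z^3 * (z + 1) = 3z^4 + 3z^3; subtract.
Step 2: 3z^2 * (z + 1) = 3z^3 + 3z^2; subtract.
Step 3: -5z * (z + 1) = -5z^2 - 5z; subtract.
Step 4: -5 * (z + 1) = -5z - 5; subtract.
Quotient: 3z^3 + 3z^2 - 5z - 5, Remainder: 7


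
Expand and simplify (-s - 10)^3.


Expand (-s - 10)^3 by repeated multiplication:
  (-s - 10)^2 = s^2 + 20s + 100
= -s^3 - 30s^2 - 300s - 1000


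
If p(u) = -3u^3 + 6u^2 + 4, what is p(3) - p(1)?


p(3) = -23
p(1) = 7
p(3) - p(1) = -23 - 7 = -30


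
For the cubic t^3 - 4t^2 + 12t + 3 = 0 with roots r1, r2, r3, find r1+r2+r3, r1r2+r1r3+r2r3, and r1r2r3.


Monic cubic t^3+bt^2+ct+d=0: sum=-b, pairwise sum=c, product=-d.
b=-4, c=12, d=3
r1+r2+r3 = 4
r1r2+r1r3+r2r3 = 12
r1r2r3 = -3


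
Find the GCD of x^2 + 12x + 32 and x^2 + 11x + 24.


Factor each:
  x^2 + 12x + 32 = (x + 8)(x + 4)
  x^2 + 11x + 24 = (x + 8)(x + 3)
Common monic factor: x + 8


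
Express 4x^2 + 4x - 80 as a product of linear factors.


Roots satisfy r1 + r2 = -b/a = -1 and r1*r2 = c/a = -20.
So r1 = -5, r2 = 4.
4x^2 + 4x - 80 = 4(x - r1)(x - r2) = 4(x + 5)(x - 4)


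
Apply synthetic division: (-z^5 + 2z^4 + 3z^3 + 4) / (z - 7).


Synthetic division with c = 7. Coefficients: -1, 2, 3, 0, 0, 4
Bring down -1.
  -1 * 7 = -7; -7 + 2 = -5
  -5 * 7 = -35; -35 + 3 = -32
  -32 * 7 = -224; -224 + 0 = -224
  -224 * 7 = -1568; -1568 + 0 = -1568
  -1568 * 7 = -10976; -10976 + 4 = -10972
Quotient: -z^4 - 5z^3 - 32z^2 - 224z - 1568, Remainder: -10972


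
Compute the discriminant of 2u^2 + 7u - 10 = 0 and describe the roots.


D = b^2 - 4ac = (7)^2 - 4(2)(-10) = 49 + 80 = 129
Since D > 0: two distinct irrational roots


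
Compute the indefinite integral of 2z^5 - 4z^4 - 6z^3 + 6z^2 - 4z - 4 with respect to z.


Reverse power rule on each term:
  ∫ 2z^5 dz = (1/3)z^6
  ∫ -4z^4 dz = -(4/5)z^5
  ∫ -6z^3 dz = -(3/2)z^4
  ∫ 6z^2 dz = 2z^3
  ∫ -4z dz = -2z^2
  ∫ -4 dz = -4z
F(z) = (1/3)z^6 - (4/5)z^5 - (3/2)z^4 + 2z^3 - 2z^2 - 4z + C


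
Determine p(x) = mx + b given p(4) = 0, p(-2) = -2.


p(x) = mx + b. Using p(4)=0, p(-2)=-2:
m = (0 + 2)/(4 + 2) = 2/6 = 1/3
b = 0 - m*(4) = 0 - 4/3 = -4/3
p(x) = (1/3)x - (4/3)


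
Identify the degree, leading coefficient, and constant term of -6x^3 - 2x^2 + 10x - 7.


Highest power of x is 3, with coefficient -6. Constant term is -7.
Degree = 3, leading coefficient = -6, constant term = -7


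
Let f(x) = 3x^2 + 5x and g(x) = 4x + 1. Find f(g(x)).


Substitute g(x) into f:
f(g(x)) = 3*(4x + 1)^2 + 5*(4x + 1)
(4x + 1)^2 = 16x^2 + 8x + 1
Expand and combine: 48x^2 + 44x + 8


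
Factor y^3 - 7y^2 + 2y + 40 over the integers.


Try integer roots (divisors of 40). y=5: p(5)=0.
Divide out (y - 5): quotient is y^2 - 2y - 8.
Factor the quadratic: (y + 2)(y - 4)
Result: (y - 5)(y + 2)(y - 4)


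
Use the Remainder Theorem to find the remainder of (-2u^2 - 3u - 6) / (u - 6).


By the Remainder Theorem, the remainder equals p(6):
  -2*(6)^2 = -72
  -3*(6)^1 = -18
  constant: -6
Sum: -72 - 18 - 6 = -96


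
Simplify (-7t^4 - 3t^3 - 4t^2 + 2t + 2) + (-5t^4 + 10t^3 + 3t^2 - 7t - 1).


Align terms by degree and add:
  -7t^4 - 3t^3 - 4t^2 + 2t + 2
  -5t^4 + 10t^3 + 3t^2 - 7t - 1
= -12t^4 + 7t^3 - t^2 - 5t + 1


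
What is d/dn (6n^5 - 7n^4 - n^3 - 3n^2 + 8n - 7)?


Apply the power rule term by term:
  d/dn(6n^5) = 30n^4
  d/dn(-7n^4) = -28n^3
  d/dn(-n^3) = -3n^2
  d/dn(-3n^2) = -6n
  d/dn(8n) = 8
  d/dn(-7) = 0
p'(n) = 30n^4 - 28n^3 - 3n^2 - 6n + 8


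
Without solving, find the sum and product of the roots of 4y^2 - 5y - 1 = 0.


For ay^2+by+c=0: sum = -b/a, product = c/a.
a=4, b=-5, c=-1
Sum = -(-5)/4 = 5/4
Product = (-1)/4 = -1/4


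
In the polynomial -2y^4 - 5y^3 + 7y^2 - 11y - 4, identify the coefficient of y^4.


Read off the coefficient of y^4: -2


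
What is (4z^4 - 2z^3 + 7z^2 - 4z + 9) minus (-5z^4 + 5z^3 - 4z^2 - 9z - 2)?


Distribute the minus sign:
  (4z^4 - 2z^3 + 7z^2 - 4z + 9)
- (-5z^4 + 5z^3 - 4z^2 - 9z - 2)
Negate second polynomial: 5z^4 - 5z^3 + 4z^2 + 9z + 2
Add: 9z^4 - 7z^3 + 11z^2 + 5z + 11


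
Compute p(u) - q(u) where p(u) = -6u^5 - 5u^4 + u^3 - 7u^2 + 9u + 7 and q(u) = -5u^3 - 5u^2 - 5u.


Distribute the minus sign:
  (-6u^5 - 5u^4 + u^3 - 7u^2 + 9u + 7)
- (-5u^3 - 5u^2 - 5u)
Negate second polynomial: 5u^3 + 5u^2 + 5u
Add: -6u^5 - 5u^4 + 6u^3 - 2u^2 + 14u + 7


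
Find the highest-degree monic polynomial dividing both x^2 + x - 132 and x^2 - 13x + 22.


Factor each:
  x^2 + x - 132 = (x - 11)(x + 12)
  x^2 - 13x + 22 = (x - 11)(x - 2)
Common monic factor: x - 11


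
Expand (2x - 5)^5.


Expand (2x - 5)^5 by repeated multiplication:
  (2x - 5)^2 = 4x^2 - 20x + 25
  (2x - 5)^3 = 8x^3 - 60x^2 + 150x - 125
  (2x - 5)^4 = 16x^4 - 160x^3 + 600x^2 - 1000x + 625
= 32x^5 - 400x^4 + 2000x^3 - 5000x^2 + 6250x - 3125


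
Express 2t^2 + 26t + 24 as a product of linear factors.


Roots satisfy r1 + r2 = -b/a = -13 and r1*r2 = c/a = 12.
So r1 = -1, r2 = -12.
2t^2 + 26t + 24 = 2(t - r1)(t - r2) = 2(t + 1)(t + 12)


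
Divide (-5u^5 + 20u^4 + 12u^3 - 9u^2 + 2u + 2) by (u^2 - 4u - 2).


(-5u^5 + 20u^4 + 12u^3 - 9u^2 + 2u + 2) / (u^2 - 4u - 2)
Step 1: -5u^3 * (u^2 - 4u - 2) = -5u^5 + 20u^4 + 10u^3; subtract.
Step 2: 0 * (u^2 - 4u - 2) = 0; subtract.
Step 3: 2u * (u^2 - 4u - 2) = 2u^3 - 8u^2 - 4u; subtract.
Step 4: -1 * (u^2 - 4u - 2) = -u^2 + 4u + 2; subtract.
Quotient: -5u^3 + 2u - 1, Remainder: 2u


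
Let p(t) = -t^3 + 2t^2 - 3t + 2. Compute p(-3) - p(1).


p(-3) = 56
p(1) = 0
p(-3) - p(1) = 56 = 56


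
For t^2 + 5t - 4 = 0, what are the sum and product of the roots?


For at^2+bt+c=0: sum = -b/a, product = c/a.
a=1, b=5, c=-4
Sum = -(5)/1 = -5
Product = (-4)/1 = -4


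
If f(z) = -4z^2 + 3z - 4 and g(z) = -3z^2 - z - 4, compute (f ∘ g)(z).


Substitute g(z) into f:
f(g(z)) = -4*(-3z^2 - z - 4)^2 + 3*(-3z^2 - z - 4) + (-4)
(-3z^2 - z - 4)^2 = 9z^4 + 6z^3 + 25z^2 + 8z + 16
Expand and combine: -36z^4 - 24z^3 - 109z^2 - 35z - 80


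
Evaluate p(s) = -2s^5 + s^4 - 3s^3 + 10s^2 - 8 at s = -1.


Using direct substitution:
  -2 * (-1)^5 = 2
  1 * (-1)^4 = 1
  -3 * (-1)^3 = 3
  10 * (-1)^2 = 10
  0 * (-1)^1 = 0
  constant: -8
Sum = 2 + 1 + 3 + 10 + 0 - 8 = 8


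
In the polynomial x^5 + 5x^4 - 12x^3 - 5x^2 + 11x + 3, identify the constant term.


Read off the constant term: 3


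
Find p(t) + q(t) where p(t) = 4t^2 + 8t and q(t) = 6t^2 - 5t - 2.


Align terms by degree and add:
  4t^2 + 8t
+ 6t^2 - 5t - 2
= 10t^2 + 3t - 2


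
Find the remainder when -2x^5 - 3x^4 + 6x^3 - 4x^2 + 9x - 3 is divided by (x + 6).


By the Remainder Theorem, the remainder equals p(-6):
  -2*(-6)^5 = 15552
  -3*(-6)^4 = -3888
  6*(-6)^3 = -1296
  -4*(-6)^2 = -144
  9*(-6)^1 = -54
  constant: -3
Sum: 15552 - 3888 - 1296 - 144 - 54 - 3 = 10167


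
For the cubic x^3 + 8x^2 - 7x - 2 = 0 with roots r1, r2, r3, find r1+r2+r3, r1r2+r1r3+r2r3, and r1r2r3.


Monic cubic x^3+bx^2+cx+d=0: sum=-b, pairwise sum=c, product=-d.
b=8, c=-7, d=-2
r1+r2+r3 = -8
r1r2+r1r3+r2r3 = -7
r1r2r3 = 2


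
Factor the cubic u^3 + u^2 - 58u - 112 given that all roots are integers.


Try integer roots (divisors of -112). u=-7: p(-7)=0.
Divide out (u + 7): quotient is u^2 - 6u - 16.
Factor the quadratic: (u - 8)(u + 2)
Result: (u + 7)(u - 8)(u + 2)


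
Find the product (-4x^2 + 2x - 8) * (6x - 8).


Distribute each term of the first polynomial:
  (-4x^2)(6x - 8) = -24x^3 + 32x^2
  (2x)(6x - 8) = 12x^2 - 16x
  (-8)(6x - 8) = -48x + 64
Sum: -24x^3 + 44x^2 - 64x + 64


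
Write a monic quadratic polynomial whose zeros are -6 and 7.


p(z) = (z + 6)(z - 7)
Expand: z^2 - z - 42


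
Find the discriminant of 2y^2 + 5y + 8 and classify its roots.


D = b^2 - 4ac = (5)^2 - 4(2)(8) = 25 - 64 = -39
Since D < 0: two complex conjugate roots (no real roots)


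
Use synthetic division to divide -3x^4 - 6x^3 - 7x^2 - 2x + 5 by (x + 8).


Synthetic division with c = -8. Coefficients: -3, -6, -7, -2, 5
Bring down -3.
  -3 * -8 = 24; 24 - 6 = 18
  18 * -8 = -144; -144 - 7 = -151
  -151 * -8 = 1208; 1208 - 2 = 1206
  1206 * -8 = -9648; -9648 + 5 = -9643
Quotient: -3x^3 + 18x^2 - 151x + 1206, Remainder: -9643


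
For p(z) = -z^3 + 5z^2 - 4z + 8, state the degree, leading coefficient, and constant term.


Highest power of z is 3, with coefficient -1. Constant term is 8.
Degree = 3, leading coefficient = -1, constant term = 8
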